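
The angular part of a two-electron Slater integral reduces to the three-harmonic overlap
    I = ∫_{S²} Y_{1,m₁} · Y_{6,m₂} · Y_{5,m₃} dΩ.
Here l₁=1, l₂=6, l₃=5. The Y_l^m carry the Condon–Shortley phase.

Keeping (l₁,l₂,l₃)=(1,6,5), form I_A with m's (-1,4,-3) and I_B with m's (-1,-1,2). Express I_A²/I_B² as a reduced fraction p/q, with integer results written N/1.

Shared (l₁,l₂,l₃)=(1,6,5): N and (l;000)² cancel in I_A²/I_B².
A: Δ = 2!·0!·10!/13! = 1/858; Racah Σ t=2..2: t=2:+1/161280 = 1/161280; ⇒ 3j(1 6 5; -1 4 -3)² = 15/286, sgn +1
B: Δ = 2!·0!·10!/13! = 1/858; Racah Σ t=2..2: t=2:+1/60480 = 1/60480; ⇒ 3j(1 6 5; -1 -1 2)² = 5/429, sgn -1
I_A²/I_B² = (15/286)/(5/429) = 9/2

9/2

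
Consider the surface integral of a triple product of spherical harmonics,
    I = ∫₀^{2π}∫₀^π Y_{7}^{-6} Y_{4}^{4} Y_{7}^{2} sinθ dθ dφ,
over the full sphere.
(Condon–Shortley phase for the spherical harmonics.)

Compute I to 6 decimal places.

0.082491

m-sum 0 ✓  L=18 even ✓  3≤7≤11 ✓
Π(2lᵢ+1) = 15×9×15 = 2025
triangle coeff Δ(7,4,7) = 1/58198140
Σ_t [0,4]: t=0:+1/17418240 t=1:−1/622080 t=2:+1/230400 t=3:−1/622080 t=4:+1/17418240 = 1/806400
(3j)²=2268/230945 [(7 4 7; 0 0 0)], sign=-1
Σ_t [4,4]: t=4:+1/209018880 = 1/209018880
(3j)²=25/5814 [(7 4 7; -6 4 2)], sign=-1
⇒ 4πI² = 1275750/14919047
I = (+1)√(1275750/14919047/(4π)) = 0.08249114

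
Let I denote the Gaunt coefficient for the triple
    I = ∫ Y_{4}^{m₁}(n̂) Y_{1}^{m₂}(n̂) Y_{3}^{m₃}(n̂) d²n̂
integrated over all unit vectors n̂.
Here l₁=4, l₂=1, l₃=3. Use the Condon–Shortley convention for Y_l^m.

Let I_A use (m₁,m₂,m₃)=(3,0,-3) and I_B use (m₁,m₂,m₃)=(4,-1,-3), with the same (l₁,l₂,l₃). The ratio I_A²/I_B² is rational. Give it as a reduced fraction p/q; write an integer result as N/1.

1/4

l's match ⇒ only the (l;m) 3-j factors differ between A and B.
A: triangle coeff Δ(4,1,3) = 1/252; Σ_t [1,1]: t=1:−1/720 = -1/720; (3j)²=1/36 [(4 1 3; 3 0 -3)], sign=-1
B: triangle coeff Δ(4,1,3) = 1/252; Σ_t [0,0]: t=0:+1/1440 = 1/1440; (3j)²=1/9 [(4 1 3; 4 -1 -3)], sign=+1
I_A²/I_B² = (1/36)/(1/9) = 1/4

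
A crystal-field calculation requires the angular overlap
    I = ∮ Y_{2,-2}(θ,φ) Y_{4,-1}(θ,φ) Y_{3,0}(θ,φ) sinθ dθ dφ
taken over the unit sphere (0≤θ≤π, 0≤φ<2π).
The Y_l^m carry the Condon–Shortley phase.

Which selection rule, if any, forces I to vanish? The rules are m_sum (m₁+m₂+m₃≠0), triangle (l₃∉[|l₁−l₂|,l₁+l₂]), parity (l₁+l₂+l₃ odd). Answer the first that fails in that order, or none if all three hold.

m₁+m₂+m₃ = -2 − 1 + 0 = -3  ✗
triangle: |2−4|=2 ≤ l₃=3 ≤ 2+4=6
parity: l₁+l₂+l₃ = 9 is odd

m_sum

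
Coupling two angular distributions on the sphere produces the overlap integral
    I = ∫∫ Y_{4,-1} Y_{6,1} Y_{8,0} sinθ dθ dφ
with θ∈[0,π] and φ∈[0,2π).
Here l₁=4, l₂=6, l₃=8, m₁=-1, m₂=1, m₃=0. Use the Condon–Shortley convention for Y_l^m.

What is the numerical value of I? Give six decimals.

0.023683

Rules hold: Σm=0, L=18 even, 2≤8≤10.
N = 9·13·17 = 1989
Δ = 2!·6!·10!/19! = 1/23279256
Racah Σ t=0..2: t=0:+1/1658880 t=1:−1/518400 t=2:+1/1658880 = -1/1382400
⇒ 3j(4 6 8; 0 0 0)² = 504/46189, sgn -1
Racah Σ t=0..2: t=0:+1/7257600 t=1:−1/829440 t=2:+1/1036800 = -1/9676800
⇒ 3j(4 6 8; -1 1 0)² = 15/46189, sgn -1
4πI² = N·(3j₀)²·(3jₘ)² = 68040/9653501
I = +1·√(0.00704822/4π) = 0.02368290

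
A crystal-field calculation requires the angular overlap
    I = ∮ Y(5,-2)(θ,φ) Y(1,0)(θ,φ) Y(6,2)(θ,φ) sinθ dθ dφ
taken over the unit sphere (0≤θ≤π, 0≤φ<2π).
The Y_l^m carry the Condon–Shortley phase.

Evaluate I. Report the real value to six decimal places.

Rules hold: Σm=0, L=12 even, 4≤6≤6.
N = 11·3·13 = 429
Δ = 0!·10!·2!/13! = 1/858
Racah Σ t=0..0: t=0:+1/14400 = 1/14400
⇒ 3j(5 1 6; 0 0 0)² = 6/143, sgn +1
Racah Σ t=0..0: t=0:+1/30240 = 1/30240
⇒ 3j(5 1 6; -2 0 2)² = 16/429, sgn +1
4πI² = N·(3j₀)²·(3jₘ)² = 96/143
I = +1·√(0.671329/4π) = 0.23113338

0.231133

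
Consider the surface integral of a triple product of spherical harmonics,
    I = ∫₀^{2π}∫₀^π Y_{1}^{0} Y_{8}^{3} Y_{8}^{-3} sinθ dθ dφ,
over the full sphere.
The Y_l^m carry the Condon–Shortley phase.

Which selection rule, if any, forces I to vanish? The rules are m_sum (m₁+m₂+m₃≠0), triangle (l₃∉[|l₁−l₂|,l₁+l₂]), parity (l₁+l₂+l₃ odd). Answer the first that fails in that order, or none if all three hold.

azimuthal sum: 0 + 3 − 3 = 0  ✓
7 ≤ 8 ≤ 9 (triangle on l)  ✓
L = 1 + 8 + 8 = 17 (odd)  ✗

parity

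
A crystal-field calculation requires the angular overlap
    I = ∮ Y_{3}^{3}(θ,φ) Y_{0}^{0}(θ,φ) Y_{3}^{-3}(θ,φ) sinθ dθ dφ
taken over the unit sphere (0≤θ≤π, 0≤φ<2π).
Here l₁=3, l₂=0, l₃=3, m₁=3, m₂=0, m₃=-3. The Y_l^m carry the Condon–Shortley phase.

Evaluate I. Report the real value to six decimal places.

Rules hold: Σm=0, L=6 even, 3≤3≤3.
N = 7·1·7 = 49
Δ = 0!·6!·0!/7! = 1/7
Racah Σ t=0..0: t=0:+1/36 = 1/36
⇒ 3j(3 0 3; 0 0 0)² = 1/7, sgn -1
Racah Σ t=0..0: t=0:+1/720 = 1/720
⇒ 3j(3 0 3; 3 0 -3)² = 1/7, sgn +1
4πI² = N·(3j₀)²·(3jₘ)² = 1/1
I = -1·√(1/4π) = -0.28209479

-0.282095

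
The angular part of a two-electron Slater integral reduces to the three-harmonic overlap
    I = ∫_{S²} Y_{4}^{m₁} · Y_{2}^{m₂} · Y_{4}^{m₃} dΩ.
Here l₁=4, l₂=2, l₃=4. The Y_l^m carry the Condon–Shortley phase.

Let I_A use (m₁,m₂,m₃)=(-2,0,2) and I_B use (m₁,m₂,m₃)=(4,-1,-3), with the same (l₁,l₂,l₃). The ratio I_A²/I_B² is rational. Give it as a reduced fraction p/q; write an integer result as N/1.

Shared (l₁,l₂,l₃)=(4,2,4): N and (l;000)² cancel in I_A²/I_B².
A: Δ = 2!·6!·2!/11! = 1/13860; Racah Σ t=0..2: t=0:+1/2880 t=1:−1/120 t=2:+1/192 = -1/360; ⇒ 3j(4 2 4; -2 0 2)² = 16/3465, sgn -1
B: Δ = 2!·6!·2!/11! = 1/13860; Racah Σ t=0..0: t=0:+1/1440 = 1/1440; ⇒ 3j(4 2 4; 4 -1 -3)² = 7/165, sgn -1
I_A²/I_B² = (16/3465)/(7/165) = 16/147

16/147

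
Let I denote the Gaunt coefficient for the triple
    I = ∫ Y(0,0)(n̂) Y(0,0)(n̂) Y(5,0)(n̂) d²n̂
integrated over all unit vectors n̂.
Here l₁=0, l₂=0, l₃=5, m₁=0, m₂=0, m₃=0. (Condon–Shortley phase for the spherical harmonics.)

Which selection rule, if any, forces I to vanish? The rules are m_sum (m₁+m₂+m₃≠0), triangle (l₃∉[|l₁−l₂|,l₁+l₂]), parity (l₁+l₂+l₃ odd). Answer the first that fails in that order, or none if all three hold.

m₁+m₂+m₃ = 0 + 0 + 0 = 0  ✓
triangle: |0−0|=0 ≤ l₃=5 ≤ 0+0=0  ✗
parity: l₁+l₂+l₃ = 5 is odd

triangle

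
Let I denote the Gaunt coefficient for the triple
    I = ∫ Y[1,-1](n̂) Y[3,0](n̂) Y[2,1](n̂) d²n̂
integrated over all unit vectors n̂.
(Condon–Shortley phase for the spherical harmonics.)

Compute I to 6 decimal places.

0.143048

m-sum 0 ✓  L=6 even ✓  2≤2≤4 ✓
Π(2lᵢ+1) = 3×7×5 = 105
triangle coeff Δ(1,3,2) = 1/105
Σ_t [1,1]: t=1:−1/4 = -1/4
(3j)²=3/35 [(1 3 2; 0 0 0)], sign=-1
Σ_t [2,2]: t=2:+1/12 = 1/12
(3j)²=1/35 [(1 3 2; -1 0 1)], sign=-1
⇒ 4πI² = 9/35
I = (+1)√(9/35/(4π)) = 0.14304817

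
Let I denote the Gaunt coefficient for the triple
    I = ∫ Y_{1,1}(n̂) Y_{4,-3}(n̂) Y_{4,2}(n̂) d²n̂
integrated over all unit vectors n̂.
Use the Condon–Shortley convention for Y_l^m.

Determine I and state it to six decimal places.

L=9 odd ⇒ parity kills the (l;000) factor ⇒ I = 0

0.000000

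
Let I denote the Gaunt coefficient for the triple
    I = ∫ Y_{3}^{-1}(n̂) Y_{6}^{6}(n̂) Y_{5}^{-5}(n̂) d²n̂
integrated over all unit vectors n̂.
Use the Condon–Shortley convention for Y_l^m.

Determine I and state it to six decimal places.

Rules hold: Σm=0, L=14 even, 3≤5≤9.
N = 7·13·11 = 1001
Δ = 4!·2!·8!/15! = 1/675675
Racah Σ t=1..3: t=1:−1/8640 t=2:+1/2304 t=3:−1/8640 = 7/34560
⇒ 3j(3 6 5; 0 0 0)² = 7/429, sgn -1
Racah Σ t=4..4: t=4:+1/1935360 = 1/1935360
⇒ 3j(3 6 5; -1 6 -5)² = 3/91, sgn +1
4πI² = N·(3j₀)²·(3jₘ)² = 7/13
I = -1·√(0.538462/4π) = -0.20700098

-0.207001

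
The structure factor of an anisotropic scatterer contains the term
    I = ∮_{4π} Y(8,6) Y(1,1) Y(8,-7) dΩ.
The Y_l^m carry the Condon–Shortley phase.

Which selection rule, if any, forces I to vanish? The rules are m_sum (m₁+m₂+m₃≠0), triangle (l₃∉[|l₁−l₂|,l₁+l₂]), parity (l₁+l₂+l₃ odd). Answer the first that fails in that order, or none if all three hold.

m₁+m₂+m₃ = 6 + 1 − 7 = 0  ✓
triangle: |8−1|=7 ≤ l₃=8 ≤ 8+1=9  ✓
parity: l₁+l₂+l₃ = 17 is odd  ✗

parity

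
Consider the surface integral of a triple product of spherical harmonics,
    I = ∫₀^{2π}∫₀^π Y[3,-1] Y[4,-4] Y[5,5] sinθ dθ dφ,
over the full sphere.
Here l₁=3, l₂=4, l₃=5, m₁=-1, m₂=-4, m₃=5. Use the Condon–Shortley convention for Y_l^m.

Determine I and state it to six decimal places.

Rules hold: Σm=0, L=12 even, 1≤5≤7.
N = 7·9·11 = 693
Δ = 2!·4!·6!/13! = 1/180180
Racah Σ t=0..2: t=0:+1/576 t=1:−1/144 t=2:+1/576 = -1/288
⇒ 3j(3 4 5; 0 0 0)² = 20/1001, sgn +1
Racah Σ t=0..0: t=0:+1/34560 = 1/34560
⇒ 3j(3 4 5; -1 -4 5)² = 14/429, sgn +1
4πI² = N·(3j₀)²·(3jₘ)² = 840/1859
I = +1·√(0.451856/4π) = 0.18962475

0.189625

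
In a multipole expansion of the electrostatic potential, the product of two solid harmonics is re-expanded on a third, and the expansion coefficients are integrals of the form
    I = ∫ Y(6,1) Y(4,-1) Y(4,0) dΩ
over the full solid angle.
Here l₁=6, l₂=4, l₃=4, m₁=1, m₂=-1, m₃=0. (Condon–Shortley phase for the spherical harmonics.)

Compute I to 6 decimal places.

Rules hold: Σm=0, L=14 even, 2≤4≤10.
N = 13·9·9 = 1053
Δ = 6!·6!·2!/15! = 1/1261260
Racah Σ t=2..4: t=2:+1/4608 t=3:−1/1296 t=4:+1/4608 = -7/20736
⇒ 3j(6 4 4; 0 0 0)² = 20/1287, sgn -1
Racah Σ t=1..3: t=1:−1/11520 t=2:+1/1728 t=3:−1/3456 = 7/34560
⇒ 3j(6 4 4; 1 -1 0)² = 7/858, sgn +1
4πI² = N·(3j₀)²·(3jₘ)² = 210/1573
I = -1·√(0.133503/4π) = -0.10307192

-0.103072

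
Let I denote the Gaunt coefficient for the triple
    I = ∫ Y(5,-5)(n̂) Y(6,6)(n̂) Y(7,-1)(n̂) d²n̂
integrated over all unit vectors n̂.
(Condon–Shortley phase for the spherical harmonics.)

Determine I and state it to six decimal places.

-0.030399

m-sum 0 ✓  L=18 even ✓  1≤7≤11 ✓
Π(2lᵢ+1) = 11×13×15 = 2145
triangle coeff Δ(5,6,7) = 1/174594420
Σ_t [0,4]: t=0:+1/4147200 t=1:−1/207360 t=2:+1/82944 t=3:−1/207360 t=4:+1/4147200 = 1/345600
(3j)²=420/46189 [(5 6 7; 0 0 0)], sign=-1
Σ_t [4,4]: t=4:+1/696729600 = 1/696729600
(3j)²=5/8398 [(5 6 7; -5 6 -1)], sign=+1
⇒ 4πI² = 15750/1356277
I = (-1)√(15750/1356277/(4π)) = -0.03039913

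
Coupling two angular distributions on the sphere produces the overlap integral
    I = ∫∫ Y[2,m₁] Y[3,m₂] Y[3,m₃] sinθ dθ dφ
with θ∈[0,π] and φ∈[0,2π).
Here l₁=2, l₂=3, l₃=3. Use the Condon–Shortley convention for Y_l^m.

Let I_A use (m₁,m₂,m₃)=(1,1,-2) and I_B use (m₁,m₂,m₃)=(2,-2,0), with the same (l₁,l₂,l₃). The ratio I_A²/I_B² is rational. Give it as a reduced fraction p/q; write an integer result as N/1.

3/4

Same 2,3,3: normalisation and zero-m 3j drop out of the ratio.
A: Δ: 2! 2! 4! / 9! → 1/3780; sum: t=0:+1/48 t=1:−1/12 = -1/16; 3j²(2 3 3; 1 1 -2) = Δ·Π!·Σ² = 1/28  (sign +1)
B: Δ: 2! 2! 4! / 9! → 1/3780; sum: t=0:+1/24 = 1/24; 3j²(2 3 3; 2 -2 0) = Δ·Π!·Σ² = 1/21  (sign -1)
I_A²/I_B² = (1/28)/(1/21) = 3/4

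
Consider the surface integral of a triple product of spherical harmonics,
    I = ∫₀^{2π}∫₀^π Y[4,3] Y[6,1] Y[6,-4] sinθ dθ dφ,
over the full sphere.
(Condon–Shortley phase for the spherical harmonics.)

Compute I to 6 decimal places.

m-sum 0 ✓  L=16 even ✓  2≤6≤10 ✓
Π(2lᵢ+1) = 9×13×13 = 1521
triangle coeff Δ(4,6,6) = 1/15315300
Σ_t [0,4]: t=0:+1/829440 t=1:−1/25920 t=2:+1/9216 t=3:−1/25920 t=4:+1/829440 = 7/207360
(3j)²=28/2431 [(4 6 6; 0 0 0)], sign=+1
Σ_t [0,1]: t=0:+1/725760 t=1:−1/207360 = -1/290304
(3j)²=125/7293 [(4 6 6; 3 1 -4)], sign=-1
⇒ 4πI² = 10500/34969
I = (-1)√(10500/34969/(4π)) = -0.15457815

-0.154578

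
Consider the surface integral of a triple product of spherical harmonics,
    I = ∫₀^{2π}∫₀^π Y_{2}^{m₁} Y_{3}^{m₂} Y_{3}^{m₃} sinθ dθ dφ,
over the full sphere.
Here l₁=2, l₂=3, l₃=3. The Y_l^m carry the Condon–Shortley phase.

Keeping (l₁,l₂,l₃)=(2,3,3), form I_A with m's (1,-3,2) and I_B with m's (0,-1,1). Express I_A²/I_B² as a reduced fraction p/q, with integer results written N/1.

25/9

Shared (l₁,l₂,l₃)=(2,3,3): N and (l;000)² cancel in I_A²/I_B².
A: Δ = 2!·2!·4!/9! = 1/3780; Racah Σ t=0..0: t=0:+1/48 = 1/48; ⇒ 3j(2 3 3; 1 -3 2)² = 5/84, sgn -1
B: Δ = 2!·2!·4!/9! = 1/3780; Racah Σ t=0..2: t=0:+1/16 t=1:−1/6 t=2:+1/96 = -3/32; ⇒ 3j(2 3 3; 0 -1 1)² = 3/140, sgn -1
I_A²/I_B² = (5/84)/(3/140) = 25/9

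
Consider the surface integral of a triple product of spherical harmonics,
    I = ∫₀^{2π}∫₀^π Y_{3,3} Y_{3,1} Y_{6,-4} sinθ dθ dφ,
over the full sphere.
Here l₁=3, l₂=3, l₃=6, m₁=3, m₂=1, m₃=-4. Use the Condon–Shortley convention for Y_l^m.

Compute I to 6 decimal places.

0.171787

Checks pass: Σm=0; 12 even; l₃=6∈[0,6].
(2·3+1)(2·3+1)(2·6+1) = 637
Δ: 0! 6! 6! / 13! → 1/12012
sum: t=0:+1/1296 = 1/1296
3j²(3 3 6; 0 0 0) = Δ·Π!·Σ² = 100/3003  (sign +1)
sum: t=0:+1/34560 = 1/34560
3j²(3 3 6; 3 1 -4) = Δ·Π!·Σ² = 5/286  (sign +1)
combine: 4πI² = 637·100/3003·5/286 = 1750/4719
take √, sign +1: I = 0.17178653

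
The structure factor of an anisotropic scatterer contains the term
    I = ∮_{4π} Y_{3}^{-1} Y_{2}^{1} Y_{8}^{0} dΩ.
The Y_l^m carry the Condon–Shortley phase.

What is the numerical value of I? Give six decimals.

0.000000

l₃=8 ∉ [1,5] — triangle fails ⇒ I = 0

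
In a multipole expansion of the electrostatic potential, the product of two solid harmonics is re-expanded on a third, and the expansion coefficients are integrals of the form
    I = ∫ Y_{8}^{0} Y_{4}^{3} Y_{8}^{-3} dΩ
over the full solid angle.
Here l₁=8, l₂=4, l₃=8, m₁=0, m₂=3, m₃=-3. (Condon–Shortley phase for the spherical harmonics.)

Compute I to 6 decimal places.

Rules hold: Σm=0, L=20 even, 4≤8≤12.
N = 17·9·17 = 2601
Δ = 4!·12!·4!/21! = 1/185175900
Racah Σ t=0..4: t=0:+1/557383680 t=1:−1/21772800 t=2:+1/8294400 t=3:−1/21772800 t=4:+1/557383680 = 1/30965760
⇒ 3j(8 4 8; 0 0 0)² = 36/4199, sgn +1
Racah Σ t=3..4: t=3:−1/87091200 t=4:+1/139345920 = -1/232243200
⇒ 3j(8 4 8; 0 3 -3)² = 33/8398, sgn +1
4πI² = N·(3j₀)²·(3jₘ)² = 5346/61009
I = +1·√(0.0876264/4π) = 0.08350502

0.083505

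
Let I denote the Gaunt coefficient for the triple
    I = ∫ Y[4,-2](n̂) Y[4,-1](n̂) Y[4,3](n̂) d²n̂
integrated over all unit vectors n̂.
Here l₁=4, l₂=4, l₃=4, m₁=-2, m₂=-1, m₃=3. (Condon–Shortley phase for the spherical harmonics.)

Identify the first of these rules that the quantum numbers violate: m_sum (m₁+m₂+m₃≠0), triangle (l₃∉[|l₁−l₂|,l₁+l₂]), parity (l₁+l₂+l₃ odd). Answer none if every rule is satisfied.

none

Σmᵢ = 0  ✓
l₃∈[|l₁−l₂|,l₁+l₂]=[0,8], have l₃=4  ✓
Σlᵢ = 12 ⇒ even  ✓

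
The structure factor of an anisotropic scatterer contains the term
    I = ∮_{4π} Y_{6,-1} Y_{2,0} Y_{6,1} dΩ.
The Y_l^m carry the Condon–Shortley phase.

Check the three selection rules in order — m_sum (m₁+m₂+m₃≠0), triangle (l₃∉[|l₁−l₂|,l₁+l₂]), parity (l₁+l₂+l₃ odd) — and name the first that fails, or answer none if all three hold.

none

azimuthal sum: -1 + 0 + 1 = 0  ✓
4 ≤ 6 ≤ 8 (triangle on l)  ✓
L = 6 + 2 + 6 = 14 (even)  ✓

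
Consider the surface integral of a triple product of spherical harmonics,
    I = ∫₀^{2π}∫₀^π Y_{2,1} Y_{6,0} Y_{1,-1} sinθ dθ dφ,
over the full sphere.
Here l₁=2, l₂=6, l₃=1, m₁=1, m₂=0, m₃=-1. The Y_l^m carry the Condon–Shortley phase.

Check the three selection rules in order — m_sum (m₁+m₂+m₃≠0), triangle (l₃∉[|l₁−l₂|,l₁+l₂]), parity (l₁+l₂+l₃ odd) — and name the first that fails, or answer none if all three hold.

Σmᵢ = 0  ✓
l₃∈[|l₁−l₂|,l₁+l₂]=[4,8], have l₃=1  ✗
Σlᵢ = 9 ⇒ odd

triangle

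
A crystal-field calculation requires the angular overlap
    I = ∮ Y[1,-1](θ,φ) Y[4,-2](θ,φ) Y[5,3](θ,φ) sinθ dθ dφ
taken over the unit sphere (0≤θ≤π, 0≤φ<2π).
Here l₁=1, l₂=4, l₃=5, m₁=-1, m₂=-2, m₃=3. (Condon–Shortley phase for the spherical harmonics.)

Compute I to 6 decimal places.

-0.259847

Rules hold: Σm=0, L=10 even, 3≤5≤5.
N = 3·9·11 = 297
Δ = 0!·2!·8!/11! = 1/495
Racah Σ t=0..0: t=0:+1/576 = 1/576
⇒ 3j(1 4 5; 0 0 0)² = 5/99, sgn -1
Racah Σ t=0..0: t=0:+1/2880 = 1/2880
⇒ 3j(1 4 5; -1 -2 3)² = 28/495, sgn +1
4πI² = N·(3j₀)²·(3jₘ)² = 28/33
I = -1·√(0.848485/4π) = -0.25984664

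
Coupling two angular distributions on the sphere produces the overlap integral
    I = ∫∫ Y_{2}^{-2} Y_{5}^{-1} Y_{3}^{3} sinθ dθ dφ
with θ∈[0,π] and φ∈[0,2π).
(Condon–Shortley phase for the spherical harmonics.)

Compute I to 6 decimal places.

m-sum 0 ✓  L=10 even ✓  3≤3≤7 ✓
Π(2lᵢ+1) = 5×11×7 = 385
triangle coeff Δ(2,5,3) = 1/2310
Σ_t [2,2]: t=2:+1/144 = 1/144
(3j)²=10/231 [(2 5 3; 0 0 0)], sign=-1
Σ_t [4,4]: t=4:+1/17280 = 1/17280
(3j)²=1/2310 [(2 5 3; -2 -1 3)], sign=+1
⇒ 4πI² = 5/693
I = (-1)√(5/693/(4π)) = -0.02396147

-0.023961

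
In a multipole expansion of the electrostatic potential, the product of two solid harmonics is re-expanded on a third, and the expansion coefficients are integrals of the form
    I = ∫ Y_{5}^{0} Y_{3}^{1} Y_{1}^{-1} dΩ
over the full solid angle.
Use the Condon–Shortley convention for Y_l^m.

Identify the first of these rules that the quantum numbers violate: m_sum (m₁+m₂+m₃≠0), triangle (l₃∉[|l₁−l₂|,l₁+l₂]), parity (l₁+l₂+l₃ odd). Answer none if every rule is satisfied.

m₁+m₂+m₃ = 0 + 1 − 1 = 0  ✓
triangle: |5−3|=2 ≤ l₃=1 ≤ 5+3=8  ✗
parity: l₁+l₂+l₃ = 9 is odd

triangle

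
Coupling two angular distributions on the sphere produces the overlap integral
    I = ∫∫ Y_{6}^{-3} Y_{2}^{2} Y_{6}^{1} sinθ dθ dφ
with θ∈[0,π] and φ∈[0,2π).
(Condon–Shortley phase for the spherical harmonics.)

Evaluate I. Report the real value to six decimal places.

m-sum 0 ✓  L=14 even ✓  4≤6≤8 ✓
Π(2lᵢ+1) = 13×5×13 = 845
triangle coeff Δ(6,2,6) = 1/90090
Σ_t [0,2]: t=0:+1/69120 t=1:−1/14400 t=2:+1/69120 = -7/172800
(3j)²=14/715 [(6 2 6; 0 0 0)], sign=-1
Σ_t [2,2]: t=2:+1/120960 = 1/120960
(3j)²=24/1001 [(6 2 6; -3 2 1)], sign=-1
⇒ 4πI² = 48/121
I = (+1)√(48/121/(4π)) = 0.17767364

0.177674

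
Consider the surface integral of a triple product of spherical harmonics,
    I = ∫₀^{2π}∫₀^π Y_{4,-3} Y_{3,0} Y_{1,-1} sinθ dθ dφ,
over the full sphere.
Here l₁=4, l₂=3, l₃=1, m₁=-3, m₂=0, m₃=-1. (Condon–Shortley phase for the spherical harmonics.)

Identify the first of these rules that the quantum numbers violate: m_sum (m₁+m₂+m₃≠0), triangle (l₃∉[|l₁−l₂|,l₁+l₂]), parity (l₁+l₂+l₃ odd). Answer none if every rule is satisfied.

m₁+m₂+m₃ = -3 + 0 − 1 = -4  ✗
triangle: |4−3|=1 ≤ l₃=1 ≤ 4+3=7
parity: l₁+l₂+l₃ = 8 is even

m_sum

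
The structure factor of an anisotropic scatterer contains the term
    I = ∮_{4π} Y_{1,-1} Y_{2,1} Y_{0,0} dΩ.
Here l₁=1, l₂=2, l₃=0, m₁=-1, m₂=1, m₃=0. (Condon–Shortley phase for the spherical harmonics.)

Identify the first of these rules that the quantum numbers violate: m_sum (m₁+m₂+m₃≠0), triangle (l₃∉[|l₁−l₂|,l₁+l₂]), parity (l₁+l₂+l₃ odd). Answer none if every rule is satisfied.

Σmᵢ = 0  ✓
l₃∈[|l₁−l₂|,l₁+l₂]=[1,3], have l₃=0  ✗
Σlᵢ = 3 ⇒ odd

triangle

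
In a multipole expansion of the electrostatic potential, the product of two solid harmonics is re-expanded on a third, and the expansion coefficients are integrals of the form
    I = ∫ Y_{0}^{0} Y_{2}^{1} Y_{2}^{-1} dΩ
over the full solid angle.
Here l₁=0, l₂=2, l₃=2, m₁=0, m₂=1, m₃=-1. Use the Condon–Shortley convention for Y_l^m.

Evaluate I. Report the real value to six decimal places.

-0.282095

Checks pass: Σm=0; 4 even; l₃=2∈[2,2].
(2·0+1)(2·2+1)(2·2+1) = 25
Δ: 0! 0! 4! / 5! → 1/5
sum: t=0:+1/4 = 1/4
3j²(0 2 2; 0 0 0) = Δ·Π!·Σ² = 1/5  (sign +1)
sum: t=0:+1/6 = 1/6
3j²(0 2 2; 0 1 -1) = Δ·Π!·Σ² = 1/5  (sign -1)
combine: 4πI² = 25·1/5·1/5 = 1/1
take √, sign -1: I = -0.28209479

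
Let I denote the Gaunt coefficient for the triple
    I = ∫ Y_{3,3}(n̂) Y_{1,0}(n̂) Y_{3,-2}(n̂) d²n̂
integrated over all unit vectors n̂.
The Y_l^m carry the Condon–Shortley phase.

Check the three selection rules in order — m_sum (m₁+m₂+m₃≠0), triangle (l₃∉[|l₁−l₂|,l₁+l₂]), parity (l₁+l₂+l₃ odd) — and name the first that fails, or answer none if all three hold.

m_sum

azimuthal sum: 3 + 0 − 2 = 1  ✗
2 ≤ 3 ≤ 4 (triangle on l)
L = 3 + 1 + 3 = 7 (odd)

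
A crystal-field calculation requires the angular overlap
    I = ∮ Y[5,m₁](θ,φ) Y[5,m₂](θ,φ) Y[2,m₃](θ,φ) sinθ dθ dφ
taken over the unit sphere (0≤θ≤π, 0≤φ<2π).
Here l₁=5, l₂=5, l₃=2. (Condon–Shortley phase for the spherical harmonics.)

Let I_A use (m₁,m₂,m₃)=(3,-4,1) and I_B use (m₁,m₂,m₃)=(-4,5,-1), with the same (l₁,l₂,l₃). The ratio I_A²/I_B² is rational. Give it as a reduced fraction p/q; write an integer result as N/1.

Same 5,5,2: normalisation and zero-m 3j drop out of the ratio.
A: Δ: 8! 2! 2! / 13! → 1/38610; sum: t=0:+1/80640 t=1:−1/10080 = -1/11520; 3j²(5 5 2; 3 -4 1) = Δ·Π!·Σ² = 49/1430  (sign +1)
B: Δ: 8! 2! 2! / 13! → 1/38610; sum: t=8:+1/80640 = 1/80640; 3j²(5 5 2; -4 5 -1) = Δ·Π!·Σ² = 9/286  (sign -1)
I_A²/I_B² = (49/1430)/(9/286) = 49/45

49/45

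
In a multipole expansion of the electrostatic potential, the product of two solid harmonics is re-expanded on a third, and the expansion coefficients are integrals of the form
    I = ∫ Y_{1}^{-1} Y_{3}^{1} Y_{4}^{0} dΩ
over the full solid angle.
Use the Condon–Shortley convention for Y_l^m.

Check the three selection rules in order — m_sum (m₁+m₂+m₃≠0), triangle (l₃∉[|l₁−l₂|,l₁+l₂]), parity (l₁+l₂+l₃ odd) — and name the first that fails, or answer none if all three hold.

m₁+m₂+m₃ = -1 + 1 + 0 = 0  ✓
triangle: |1−3|=2 ≤ l₃=4 ≤ 1+3=4  ✓
parity: l₁+l₂+l₃ = 8 is even  ✓

none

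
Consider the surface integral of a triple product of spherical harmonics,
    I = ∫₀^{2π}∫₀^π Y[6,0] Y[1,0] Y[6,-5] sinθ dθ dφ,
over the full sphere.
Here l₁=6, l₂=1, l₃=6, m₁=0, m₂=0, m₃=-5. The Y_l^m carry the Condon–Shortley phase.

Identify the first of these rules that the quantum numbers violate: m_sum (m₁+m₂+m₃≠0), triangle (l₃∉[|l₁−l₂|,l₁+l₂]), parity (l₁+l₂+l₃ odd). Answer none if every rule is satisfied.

m_sum

m₁+m₂+m₃ = 0 + 0 − 5 = -5  ✗
triangle: |6−1|=5 ≤ l₃=6 ≤ 6+1=7
parity: l₁+l₂+l₃ = 13 is odd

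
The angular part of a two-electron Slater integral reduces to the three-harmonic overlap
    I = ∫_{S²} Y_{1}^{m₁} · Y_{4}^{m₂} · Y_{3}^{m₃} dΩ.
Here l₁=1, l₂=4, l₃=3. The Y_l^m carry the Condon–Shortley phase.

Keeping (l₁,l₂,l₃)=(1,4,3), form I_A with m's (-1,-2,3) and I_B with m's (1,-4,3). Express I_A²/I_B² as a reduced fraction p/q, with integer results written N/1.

Shared (l₁,l₂,l₃)=(1,4,3): N and (l;000)² cancel in I_A²/I_B².
A: Δ = 2!·0!·6!/9! = 1/252; Racah Σ t=2..2: t=2:+1/1440 = 1/1440; ⇒ 3j(1 4 3; -1 -2 3)² = 1/252, sgn +1
B: Δ = 2!·0!·6!/9! = 1/252; Racah Σ t=0..0: t=0:+1/1440 = 1/1440; ⇒ 3j(1 4 3; 1 -4 3)² = 1/9, sgn +1
I_A²/I_B² = (1/252)/(1/9) = 1/28

1/28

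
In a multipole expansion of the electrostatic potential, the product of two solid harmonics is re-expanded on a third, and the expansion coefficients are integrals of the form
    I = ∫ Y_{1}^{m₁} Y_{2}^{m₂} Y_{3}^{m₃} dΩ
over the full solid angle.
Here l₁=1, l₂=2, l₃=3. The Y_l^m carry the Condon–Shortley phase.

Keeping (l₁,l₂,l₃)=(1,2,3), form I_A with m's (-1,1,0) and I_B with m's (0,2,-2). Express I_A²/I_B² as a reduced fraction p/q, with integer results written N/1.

Same 1,2,3: normalisation and zero-m 3j drop out of the ratio.
A: Δ: 0! 2! 4! / 7! → 1/105; sum: t=0:+1/12 = 1/12; 3j²(1 2 3; -1 1 0) = Δ·Π!·Σ² = 1/35  (sign -1)
B: Δ: 0! 2! 4! / 7! → 1/105; sum: t=0:+1/24 = 1/24; 3j²(1 2 3; 0 2 -2) = Δ·Π!·Σ² = 1/21  (sign -1)
I_A²/I_B² = (1/35)/(1/21) = 3/5

3/5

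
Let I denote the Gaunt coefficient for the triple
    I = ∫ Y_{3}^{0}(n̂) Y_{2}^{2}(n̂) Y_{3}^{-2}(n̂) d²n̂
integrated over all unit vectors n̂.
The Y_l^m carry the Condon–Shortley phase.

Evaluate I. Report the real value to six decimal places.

Checks pass: Σm=0; 8 even; l₃=3∈[1,5].
(2·3+1)(2·2+1)(2·3+1) = 245
Δ: 2! 4! 2! / 9! → 1/3780
sum: t=0:+1/24 t=1:−1/4 t=2:+1/24 = -1/6
3j²(3 2 3; 0 0 0) = Δ·Π!·Σ² = 4/105  (sign +1)
sum: t=2:+1/24 = 1/24
3j²(3 2 3; 0 2 -2) = Δ·Π!·Σ² = 1/21  (sign -1)
combine: 4πI² = 245·4/105·1/21 = 4/9
take √, sign -1: I = -0.18806319

-0.188063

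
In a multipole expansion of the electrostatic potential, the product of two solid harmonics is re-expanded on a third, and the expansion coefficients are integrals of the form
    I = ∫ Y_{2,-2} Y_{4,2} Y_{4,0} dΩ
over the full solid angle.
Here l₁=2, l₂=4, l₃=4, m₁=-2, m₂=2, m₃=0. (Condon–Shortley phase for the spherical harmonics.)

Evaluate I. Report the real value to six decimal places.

Rules hold: Σm=0, L=10 even, 2≤4≤6.
N = 5·9·9 = 405
Δ = 2!·2!·6!/11! = 1/13860
Racah Σ t=0..2: t=0:+1/192 t=1:−1/36 t=2:+1/192 = -5/288
⇒ 3j(2 4 4; 0 0 0)² = 20/693, sgn -1
Racah Σ t=2..2: t=2:+1/192 = 1/192
⇒ 3j(2 4 4; -2 2 0)² = 3/77, sgn +1
4πI² = N·(3j₀)²·(3jₘ)² = 2700/5929
I = -1·√(0.455389/4π) = -0.19036462

-0.190365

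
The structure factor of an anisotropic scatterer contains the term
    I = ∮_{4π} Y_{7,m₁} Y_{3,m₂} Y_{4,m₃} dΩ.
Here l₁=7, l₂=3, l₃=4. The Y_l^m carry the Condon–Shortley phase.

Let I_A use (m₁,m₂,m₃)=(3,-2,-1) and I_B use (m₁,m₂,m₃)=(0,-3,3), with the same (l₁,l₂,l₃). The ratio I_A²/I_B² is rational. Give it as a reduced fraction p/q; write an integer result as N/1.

Same 7,3,4: normalisation and zero-m 3j drop out of the ratio.
A: Δ: 6! 8! 0! / 15! → 1/45045; sum: t=1:−1/86400 = -1/86400; 3j²(7 3 4; 3 -2 -1) = Δ·Π!·Σ² = 16/715  (sign +1)
B: Δ: 6! 8! 0! / 15! → 1/45045; sum: t=0:+1/3628800 = 1/3628800; 3j²(7 3 4; 0 -3 3) = Δ·Π!·Σ² = 1/6435  (sign -1)
I_A²/I_B² = (16/715)/(1/6435) = 144/1

144/1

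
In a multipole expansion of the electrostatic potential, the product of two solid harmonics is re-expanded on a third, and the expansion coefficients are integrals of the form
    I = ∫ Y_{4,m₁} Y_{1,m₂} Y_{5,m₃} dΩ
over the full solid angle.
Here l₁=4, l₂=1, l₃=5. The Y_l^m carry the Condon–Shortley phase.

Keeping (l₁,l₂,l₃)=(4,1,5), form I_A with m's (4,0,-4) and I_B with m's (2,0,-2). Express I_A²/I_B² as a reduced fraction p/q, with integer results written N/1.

l's match ⇒ only the (l;m) 3-j factors differ between A and B.
A: triangle coeff Δ(4,1,5) = 1/495; Σ_t [0,0]: t=0:+1/40320 = 1/40320; (3j)²=1/55 [(4 1 5; 4 0 -4)], sign=-1
B: triangle coeff Δ(4,1,5) = 1/495; Σ_t [0,0]: t=0:+1/1440 = 1/1440; (3j)²=7/165 [(4 1 5; 2 0 -2)], sign=-1
I_A²/I_B² = (1/55)/(7/165) = 3/7

3/7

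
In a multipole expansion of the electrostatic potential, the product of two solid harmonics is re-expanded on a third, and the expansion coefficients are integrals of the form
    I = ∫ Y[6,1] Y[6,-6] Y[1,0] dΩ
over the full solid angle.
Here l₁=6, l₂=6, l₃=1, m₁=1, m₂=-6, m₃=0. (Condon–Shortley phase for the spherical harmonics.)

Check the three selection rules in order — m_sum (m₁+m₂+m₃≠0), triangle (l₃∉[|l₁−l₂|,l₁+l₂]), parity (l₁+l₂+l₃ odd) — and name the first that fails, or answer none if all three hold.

azimuthal sum: 1 − 6 + 0 = -5  ✗
0 ≤ 1 ≤ 12 (triangle on l)
L = 6 + 6 + 1 = 13 (odd)

m_sum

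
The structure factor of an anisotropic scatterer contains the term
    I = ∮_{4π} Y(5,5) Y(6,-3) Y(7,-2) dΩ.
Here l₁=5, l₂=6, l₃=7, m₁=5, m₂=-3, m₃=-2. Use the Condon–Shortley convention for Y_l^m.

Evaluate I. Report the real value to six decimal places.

0.140567

Checks pass: Σm=0; 18 even; l₃=7∈[1,11].
(2·5+1)(2·6+1)(2·7+1) = 2145
Δ: 4! 6! 8! / 19! → 1/174594420
sum: t=0:+1/4147200 t=1:−1/207360 t=2:+1/82944 t=3:−1/207360 t=4:+1/4147200 = 1/345600
3j²(5 6 7; 0 0 0) = Δ·Π!·Σ² = 420/46189  (sign -1)
sum: t=0:+1/12441600 = 1/12441600
3j²(5 6 7; 5 -3 -2) = Δ·Π!·Σ² = 588/46189  (sign -1)
combine: 4πI² = 2145·420/46189·588/46189 = 3704400/14919047
take √, sign +1: I = 0.14056703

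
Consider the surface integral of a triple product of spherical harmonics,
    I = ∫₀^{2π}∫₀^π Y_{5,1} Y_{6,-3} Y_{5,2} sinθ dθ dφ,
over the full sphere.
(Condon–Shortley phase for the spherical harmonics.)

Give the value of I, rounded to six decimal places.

m-sum 0 ✓  L=16 even ✓  1≤5≤11 ✓
Π(2lᵢ+1) = 11×13×11 = 1573
triangle coeff Δ(5,6,5) = 1/28588560
Σ_t [1,5]: t=1:−1/345600 t=2:+1/13824 t=3:−1/5184 t=4:+1/13824 t=5:−1/345600 = -7/129600
(3j)²=80/7293 [(5 6 5; 0 0 0)], sign=+1
Σ_t [0,3]: t=0:+1/622080 t=1:−1/34560 t=2:+1/23040 t=3:−1/155520 = 1/103680
(3j)²=9/2431 [(5 6 5; 1 -3 2)], sign=-1
⇒ 4πI² = 240/3757
I = (-1)√(240/3757/(4π)) = -0.07129845

-0.071298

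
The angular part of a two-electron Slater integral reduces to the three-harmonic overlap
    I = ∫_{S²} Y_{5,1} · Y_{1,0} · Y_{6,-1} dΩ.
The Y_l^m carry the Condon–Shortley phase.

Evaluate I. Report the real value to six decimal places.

m-sum 0 ✓  L=12 even ✓  4≤6≤6 ✓
Π(2lᵢ+1) = 11×3×13 = 429
triangle coeff Δ(5,1,6) = 1/858
Σ_t [0,0]: t=0:+1/14400 = 1/14400
(3j)²=6/143 [(5 1 6; 0 0 0)], sign=+1
Σ_t [0,0]: t=0:+1/17280 = 1/17280
(3j)²=35/858 [(5 1 6; 1 0 -1)], sign=-1
⇒ 4πI² = 105/143
I = (-1)√(105/143/(4π)) = -0.24172507

-0.241725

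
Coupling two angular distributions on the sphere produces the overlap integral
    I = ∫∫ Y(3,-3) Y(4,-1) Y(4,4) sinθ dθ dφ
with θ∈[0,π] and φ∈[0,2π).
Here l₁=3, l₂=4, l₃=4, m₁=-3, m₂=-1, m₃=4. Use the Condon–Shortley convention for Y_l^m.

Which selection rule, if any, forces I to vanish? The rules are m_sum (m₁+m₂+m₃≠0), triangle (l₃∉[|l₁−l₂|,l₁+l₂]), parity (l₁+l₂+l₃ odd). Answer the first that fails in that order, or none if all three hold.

parity

azimuthal sum: -3 − 1 + 4 = 0  ✓
1 ≤ 4 ≤ 7 (triangle on l)  ✓
L = 3 + 4 + 4 = 11 (odd)  ✗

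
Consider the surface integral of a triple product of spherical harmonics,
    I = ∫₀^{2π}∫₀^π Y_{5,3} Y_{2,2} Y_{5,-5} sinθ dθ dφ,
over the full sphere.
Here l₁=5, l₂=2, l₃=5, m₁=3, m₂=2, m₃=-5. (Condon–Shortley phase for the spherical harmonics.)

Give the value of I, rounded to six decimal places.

m-sum 0 ✓  L=12 even ✓  3≤5≤7 ✓
Π(2lᵢ+1) = 11×5×11 = 605
triangle coeff Δ(5,2,5) = 1/38610
Σ_t [0,2]: t=0:+1/2880 t=1:−1/576 t=2:+1/2880 = -1/960
(3j)²=10/429 [(5 2 5; 0 0 0)], sign=+1
Σ_t [2,2]: t=2:+1/161280 = 1/161280
(3j)²=1/143 [(5 2 5; 3 2 -5)], sign=+1
⇒ 4πI² = 50/507
I = (+1)√(50/507/(4π)) = 0.08858824

0.088588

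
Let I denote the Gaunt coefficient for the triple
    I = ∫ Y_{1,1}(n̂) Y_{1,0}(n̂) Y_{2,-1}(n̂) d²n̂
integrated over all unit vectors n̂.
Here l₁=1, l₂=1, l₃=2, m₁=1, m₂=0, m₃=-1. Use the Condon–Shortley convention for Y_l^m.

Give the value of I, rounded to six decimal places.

-0.218510

Rules hold: Σm=0, L=4 even, 0≤2≤2.
N = 3·3·5 = 45
Δ = 0!·2!·2!/5! = 1/30
Racah Σ t=0..0: t=0:+1/1 = 1/1
⇒ 3j(1 1 2; 0 0 0)² = 2/15, sgn +1
Racah Σ t=0..0: t=0:+1/2 = 1/2
⇒ 3j(1 1 2; 1 0 -1)² = 1/10, sgn -1
4πI² = N·(3j₀)²·(3jₘ)² = 3/5
I = -1·√(0.6/4π) = -0.21850969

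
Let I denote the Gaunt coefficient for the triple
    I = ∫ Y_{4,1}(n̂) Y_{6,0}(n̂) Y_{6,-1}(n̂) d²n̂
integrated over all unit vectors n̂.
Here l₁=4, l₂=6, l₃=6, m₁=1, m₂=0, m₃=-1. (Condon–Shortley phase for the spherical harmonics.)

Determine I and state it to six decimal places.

-0.043721

Rules hold: Σm=0, L=16 even, 2≤6≤10.
N = 9·13·13 = 1521
Δ = 4!·4!·8!/17! = 1/15315300
Racah Σ t=0..4: t=0:+1/829440 t=1:−1/25920 t=2:+1/9216 t=3:−1/25920 t=4:+1/829440 = 7/207360
⇒ 3j(4 6 6; 0 0 0)² = 28/2431, sgn +1
Racah Σ t=0..3: t=0:+1/207360 t=1:−1/17280 t=2:+1/13824 t=3:−1/103680 = 1/103680
⇒ 3j(4 6 6; 1 0 -1)² = 10/7293, sgn -1
4πI² = N·(3j₀)²·(3jₘ)² = 840/34969
I = -1·√(0.0240213/4π) = -0.04372130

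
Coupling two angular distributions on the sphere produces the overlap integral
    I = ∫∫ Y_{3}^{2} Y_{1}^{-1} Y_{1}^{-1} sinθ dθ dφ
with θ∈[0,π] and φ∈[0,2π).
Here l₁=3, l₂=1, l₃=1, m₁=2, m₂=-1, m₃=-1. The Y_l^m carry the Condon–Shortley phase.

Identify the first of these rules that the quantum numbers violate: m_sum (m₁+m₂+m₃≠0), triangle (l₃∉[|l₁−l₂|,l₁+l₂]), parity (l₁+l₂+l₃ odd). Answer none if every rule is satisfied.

m₁+m₂+m₃ = 2 − 1 − 1 = 0  ✓
triangle: |3−1|=2 ≤ l₃=1 ≤ 3+1=4  ✗
parity: l₁+l₂+l₃ = 5 is odd

triangle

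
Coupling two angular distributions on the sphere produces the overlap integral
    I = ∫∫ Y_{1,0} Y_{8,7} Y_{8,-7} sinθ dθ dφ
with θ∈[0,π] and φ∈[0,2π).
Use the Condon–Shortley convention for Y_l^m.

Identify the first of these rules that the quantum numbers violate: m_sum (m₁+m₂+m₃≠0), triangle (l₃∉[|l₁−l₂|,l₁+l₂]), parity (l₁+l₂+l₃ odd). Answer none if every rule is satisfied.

azimuthal sum: 0 + 7 − 7 = 0  ✓
7 ≤ 8 ≤ 9 (triangle on l)  ✓
L = 1 + 8 + 8 = 17 (odd)  ✗

parity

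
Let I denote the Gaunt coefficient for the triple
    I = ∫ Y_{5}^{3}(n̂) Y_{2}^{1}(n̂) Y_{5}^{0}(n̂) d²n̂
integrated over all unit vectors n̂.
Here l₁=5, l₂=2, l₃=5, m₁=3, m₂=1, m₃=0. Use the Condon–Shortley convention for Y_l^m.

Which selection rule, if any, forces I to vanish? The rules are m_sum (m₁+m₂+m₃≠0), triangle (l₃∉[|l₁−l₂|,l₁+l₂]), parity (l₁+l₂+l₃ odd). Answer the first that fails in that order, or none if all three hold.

m_sum

Σmᵢ = 4  ✗
l₃∈[|l₁−l₂|,l₁+l₂]=[3,7], have l₃=5
Σlᵢ = 12 ⇒ even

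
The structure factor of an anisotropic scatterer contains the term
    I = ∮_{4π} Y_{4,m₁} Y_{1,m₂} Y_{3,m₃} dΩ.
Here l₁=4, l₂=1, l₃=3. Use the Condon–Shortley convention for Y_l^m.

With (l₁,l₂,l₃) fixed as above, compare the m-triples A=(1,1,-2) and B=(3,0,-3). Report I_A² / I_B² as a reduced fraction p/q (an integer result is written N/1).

3/7

Shared (l₁,l₂,l₃)=(4,1,3): N and (l;000)² cancel in I_A²/I_B².
A: Δ = 2!·6!·0!/9! = 1/252; Racah Σ t=2..2: t=2:+1/240 = 1/240; ⇒ 3j(4 1 3; 1 1 -2)² = 1/84, sgn -1
B: Δ = 2!·6!·0!/9! = 1/252; Racah Σ t=1..1: t=1:−1/720 = -1/720; ⇒ 3j(4 1 3; 3 0 -3)² = 1/36, sgn -1
I_A²/I_B² = (1/84)/(1/36) = 3/7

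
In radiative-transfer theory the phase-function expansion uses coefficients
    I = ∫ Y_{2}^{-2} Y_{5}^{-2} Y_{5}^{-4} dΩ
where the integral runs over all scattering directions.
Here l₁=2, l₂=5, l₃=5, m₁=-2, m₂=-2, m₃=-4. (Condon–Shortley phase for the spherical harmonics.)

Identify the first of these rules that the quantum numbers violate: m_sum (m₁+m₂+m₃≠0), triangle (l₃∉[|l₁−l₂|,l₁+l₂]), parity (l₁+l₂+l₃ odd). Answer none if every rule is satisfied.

m_sum

Σmᵢ = -8  ✗
l₃∈[|l₁−l₂|,l₁+l₂]=[3,7], have l₃=5
Σlᵢ = 12 ⇒ even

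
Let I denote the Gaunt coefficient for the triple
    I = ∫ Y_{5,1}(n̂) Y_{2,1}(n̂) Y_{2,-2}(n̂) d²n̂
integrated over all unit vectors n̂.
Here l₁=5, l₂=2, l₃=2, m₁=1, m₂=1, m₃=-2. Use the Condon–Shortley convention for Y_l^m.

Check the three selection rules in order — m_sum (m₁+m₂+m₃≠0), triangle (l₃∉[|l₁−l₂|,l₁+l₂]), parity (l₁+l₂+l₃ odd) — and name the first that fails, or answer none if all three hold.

triangle

m₁+m₂+m₃ = 1 + 1 − 2 = 0  ✓
triangle: |5−2|=3 ≤ l₃=2 ≤ 5+2=7  ✗
parity: l₁+l₂+l₃ = 9 is odd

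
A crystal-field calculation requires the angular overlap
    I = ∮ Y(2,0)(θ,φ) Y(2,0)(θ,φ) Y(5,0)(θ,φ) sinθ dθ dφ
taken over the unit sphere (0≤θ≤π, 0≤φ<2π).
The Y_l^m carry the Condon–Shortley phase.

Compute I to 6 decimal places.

0.000000

l₃=5 ∉ [0,4] — triangle fails ⇒ I = 0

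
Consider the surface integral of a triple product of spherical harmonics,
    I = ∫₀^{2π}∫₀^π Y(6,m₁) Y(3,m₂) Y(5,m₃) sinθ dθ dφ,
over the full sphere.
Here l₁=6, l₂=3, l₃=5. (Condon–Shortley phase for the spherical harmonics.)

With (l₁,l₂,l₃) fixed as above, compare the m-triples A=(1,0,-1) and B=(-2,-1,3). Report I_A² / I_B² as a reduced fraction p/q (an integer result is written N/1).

5/7

Shared (l₁,l₂,l₃)=(6,3,5): N and (l;000)² cancel in I_A²/I_B².
A: Δ = 4!·8!·2!/15! = 1/675675; Racah Σ t=1..3: t=1:−1/6912 t=2:+1/2880 t=3:−1/17280 = 1/6912; ⇒ 3j(6 3 5; 1 0 -1)² = 5/429, sgn +1
B: Δ = 4!·8!·2!/15! = 1/675675; Racah Σ t=0..2: t=0:+1/1935360 t=1:−1/30240 t=2:+1/11520 = 1/18432; ⇒ 3j(6 3 5; -2 -1 3)² = 7/429, sgn +1
I_A²/I_B² = (5/429)/(7/429) = 5/7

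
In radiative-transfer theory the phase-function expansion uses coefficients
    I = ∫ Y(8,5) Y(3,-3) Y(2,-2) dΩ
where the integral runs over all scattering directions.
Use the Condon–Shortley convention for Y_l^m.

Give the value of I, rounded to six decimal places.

l₃=2 ∉ [5,11] — triangle fails ⇒ I = 0

0.000000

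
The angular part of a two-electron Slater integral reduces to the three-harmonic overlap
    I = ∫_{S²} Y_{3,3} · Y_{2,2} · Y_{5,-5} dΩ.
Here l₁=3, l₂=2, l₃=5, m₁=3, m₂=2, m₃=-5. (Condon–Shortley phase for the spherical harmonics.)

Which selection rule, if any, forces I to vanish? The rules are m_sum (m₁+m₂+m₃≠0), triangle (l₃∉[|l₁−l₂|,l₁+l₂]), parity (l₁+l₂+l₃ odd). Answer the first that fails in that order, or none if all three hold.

Σmᵢ = 0  ✓
l₃∈[|l₁−l₂|,l₁+l₂]=[1,5], have l₃=5  ✓
Σlᵢ = 10 ⇒ even  ✓

none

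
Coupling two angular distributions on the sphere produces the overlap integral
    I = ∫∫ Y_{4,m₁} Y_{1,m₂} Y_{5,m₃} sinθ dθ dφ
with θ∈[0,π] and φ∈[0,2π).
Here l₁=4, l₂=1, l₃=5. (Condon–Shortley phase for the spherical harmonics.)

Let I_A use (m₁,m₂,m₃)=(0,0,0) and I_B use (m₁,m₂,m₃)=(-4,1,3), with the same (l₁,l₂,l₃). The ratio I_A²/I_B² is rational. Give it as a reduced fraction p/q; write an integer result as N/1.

25/1

Same 4,1,5: normalisation and zero-m 3j drop out of the ratio.
A: Δ: 0! 8! 2! / 11! → 1/495; sum: t=0:+1/576 = 1/576; 3j²(4 1 5; 0 0 0) = Δ·Π!·Σ² = 5/99  (sign -1)
B: Δ: 0! 8! 2! / 11! → 1/495; sum: t=0:+1/80640 = 1/80640; 3j²(4 1 5; -4 1 3) = Δ·Π!·Σ² = 1/495  (sign +1)
I_A²/I_B² = (5/99)/(1/495) = 25/1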